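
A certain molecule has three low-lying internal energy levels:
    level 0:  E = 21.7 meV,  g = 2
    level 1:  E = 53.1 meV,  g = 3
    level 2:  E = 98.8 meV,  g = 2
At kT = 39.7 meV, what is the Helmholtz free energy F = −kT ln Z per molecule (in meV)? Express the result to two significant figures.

-30 meV

Eᵢ/kT = 0.5466, 1.338, 2.489.
Z = Σ gᵢe^(−Eᵢ/kT) = 2·e^(−0.5466) + 3·e^(−1.338) + 2·e^(−2.489) = 1.158 + 0.7871 + 0.1660 = 2.111.
F = −kT ln Z = −39.7 × ln(2.111) = −39.7 × 0.7472 = -30 meV.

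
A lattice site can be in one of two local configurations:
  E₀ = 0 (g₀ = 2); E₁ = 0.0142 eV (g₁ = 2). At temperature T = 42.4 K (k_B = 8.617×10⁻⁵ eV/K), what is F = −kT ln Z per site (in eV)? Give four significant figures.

-0.002607 eV

k_BT = 8.617×10⁻⁵ × 42.4 K = 0.00365361 eV.
Eᵢ/kT = 0, 3.88657.
Z = Σ gᵢe^(−Eᵢ/kT) = 2·e^(−0) + 2·e^(−3.88657) = 2.00000 + 0.0410312 = 2.04103.
F = −kT ln Z = −0.00365361 × ln(2.04103) = −0.00365361 × 0.713455 = -0.002607 eV.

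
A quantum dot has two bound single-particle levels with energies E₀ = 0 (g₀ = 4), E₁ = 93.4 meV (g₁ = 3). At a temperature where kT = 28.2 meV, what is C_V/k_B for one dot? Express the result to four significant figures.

Eᵢ/kT = 0, 3.31206.
Z = Σ gᵢe^(−Eᵢ/kT) = 4·e^(−0) + 3·e^(−3.31206) = 4.00000 + 0.109323 = 4.10932.
⟨E⟩ = 2.48478 meV, ⟨E²⟩ = 232.079 meV².
C_V/k_B = (⟨E²⟩ − ⟨E⟩²)/(kT)² = (232.079 − 6.17413)/795.240 = 0.2841.

0.2841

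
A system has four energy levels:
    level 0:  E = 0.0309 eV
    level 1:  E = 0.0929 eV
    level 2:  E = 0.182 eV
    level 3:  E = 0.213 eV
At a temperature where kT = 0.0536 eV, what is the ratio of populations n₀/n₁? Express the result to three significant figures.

n₀/n₁ = exp[−(E₀−E₁)/kT] = exp(−(-0.0620 eV)/(0.0536 eV)) = exp(1.1567) = 3.18.

3.18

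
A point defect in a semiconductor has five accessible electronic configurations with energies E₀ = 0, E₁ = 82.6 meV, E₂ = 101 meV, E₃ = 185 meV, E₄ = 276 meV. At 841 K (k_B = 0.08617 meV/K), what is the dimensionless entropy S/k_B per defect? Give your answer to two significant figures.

1.1

k_BT = 0.08617 × 841 K = 72.47 meV.
Eᵢ/kT = 0, 1.140, 1.394, 2.553, 3.808.
Z = Σ e^(−Eᵢ/kT) = e^(−0) + e^(−1.140) + e^(−1.394) + e^(−2.553) + e^(−3.808) = 1.000 + 0.3198 + 0.2481 + 0.07785 + 0.02219 = 1.668.
⟨E⟩ = Σ EᵢPᵢ = 43.17 meV.
S/k_B = ln Z + ⟨E⟩/kT = ln(1.668) + 43.17/72.47 = 0.5116 + 0.5957 = 1.1.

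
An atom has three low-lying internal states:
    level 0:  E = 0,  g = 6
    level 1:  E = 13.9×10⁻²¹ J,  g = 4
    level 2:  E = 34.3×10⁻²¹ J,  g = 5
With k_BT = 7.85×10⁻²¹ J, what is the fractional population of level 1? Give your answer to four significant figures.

0.1010

Eᵢ/kT = 0, 1.77070, 4.36943.
Z = Σ gᵢe^(−Eᵢ/kT) = 6·e^(−0) + 4·e^(−1.77070) + 5·e^(−4.36943) = 6.00000 + 0.680855 + 0.0632923 = 6.74415.
P₁ = g₁ e^(−E₁/kT) / Z = 0.680855/6.74415 = 0.1010.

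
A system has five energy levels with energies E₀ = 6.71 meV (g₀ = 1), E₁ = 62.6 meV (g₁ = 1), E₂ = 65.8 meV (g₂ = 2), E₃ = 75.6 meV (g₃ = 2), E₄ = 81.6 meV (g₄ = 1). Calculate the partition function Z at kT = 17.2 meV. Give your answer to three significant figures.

Z = 0.780

Eᵢ/kT = 0.39012, 3.6395, 3.8256, 4.3953, 4.7442.
Z = Σ gᵢe^(−Eᵢ/kT) = 1·e^(−0.39012) + 1·e^(−3.6395) + 2·e^(−3.8256) + 2·e^(−4.3953) + 1·e^(−4.7442) = 0.67698 + 0.026265 + 0.043611 + 0.024670 + 0.0087020 = 0.78023.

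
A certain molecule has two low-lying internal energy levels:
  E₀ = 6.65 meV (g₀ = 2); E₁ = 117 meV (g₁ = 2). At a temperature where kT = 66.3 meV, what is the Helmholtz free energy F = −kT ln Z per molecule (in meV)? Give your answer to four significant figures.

-50.80 meV

Eᵢ/kT = 0.100302, 1.76471.
Z = Σ gᵢe^(−Eᵢ/kT) = 2·e^(−0.100302) + 2·e^(−1.76471) = 1.80913 + 0.342473 = 2.15160.
F = −kT ln Z = −66.3 × ln(2.15160) = −66.3 × 0.766212 = -50.80 meV.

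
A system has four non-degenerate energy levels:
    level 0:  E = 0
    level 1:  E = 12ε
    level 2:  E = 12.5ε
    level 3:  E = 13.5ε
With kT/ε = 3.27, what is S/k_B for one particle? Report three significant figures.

Eᵢ/kT = 0, 3.6697, 3.8226, 4.1284.
Z = Σ e^(−Eᵢ/kT) = e^(−0) + e^(−3.6697) + e^(−3.8226) + e^(−4.1284) = 1.0000 + 0.025484 + 0.021871 + 0.016109 = 1.0635.
⟨E⟩ = Σ EᵢPᵢ = 0.74910 ε.
S/k_B = ln Z + ⟨E⟩/kT = ln(1.0635) + 0.74910/3.27 = 0.061565 + 0.22908 = 0.291.

0.291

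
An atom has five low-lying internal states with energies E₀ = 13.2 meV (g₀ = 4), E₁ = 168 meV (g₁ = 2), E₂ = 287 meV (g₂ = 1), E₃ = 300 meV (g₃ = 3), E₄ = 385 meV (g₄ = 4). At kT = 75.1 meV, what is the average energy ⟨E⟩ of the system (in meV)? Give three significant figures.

30.6 meV

Eᵢ/kT = 0.17577, 2.2370, 3.8216, 3.9947, 5.1265.
Z = Σ gᵢe^(−Eᵢ/kT) = 4·e^(−0.17577) + 2·e^(−2.2370) + 1·e^(−3.8216) + 3·e^(−3.9947) + 4·e^(−5.1265) = 3.3552 + 0.21356 + 0.021893 + 0.055239 + 0.023749 = 3.6696.
⟨E⟩ = Σ Eᵢ gᵢe^(−Eᵢ/kT) / Z = (13.2·3.3552 + 168·0.21356 + 287·0.021893 + 300·0.055239 + 385·0.023749) / 3.6696 = 30.6 meV.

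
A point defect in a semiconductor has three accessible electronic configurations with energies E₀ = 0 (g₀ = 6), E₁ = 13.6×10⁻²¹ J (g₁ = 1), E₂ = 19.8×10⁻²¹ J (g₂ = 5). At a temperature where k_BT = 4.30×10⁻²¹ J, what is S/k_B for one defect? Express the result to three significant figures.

Eᵢ/kT = 0, 3.1628, 4.6047.
Z = Σ gᵢe^(−Eᵢ/kT) = 6·e^(−0) + 1·e^(−3.1628) + 5·e^(−4.6047) = 6.0000 + 0.042307 + 0.050024 = 6.0923.
⟨E⟩ = Σ EᵢPᵢ = 0.25702 ×10⁻²¹ J.
S/k_B = ln Z + ⟨E⟩/kT = ln(6.0923) + 0.25702/4.30 = 1.8070 + 0.059772 = 1.87.

1.87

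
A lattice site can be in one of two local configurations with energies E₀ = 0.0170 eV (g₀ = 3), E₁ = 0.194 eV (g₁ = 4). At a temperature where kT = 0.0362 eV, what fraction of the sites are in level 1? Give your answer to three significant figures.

Eᵢ/kT = 0.46961, 5.3591.
Z = Σ gᵢe^(−Eᵢ/kT) = 3·e^(−0.46961) + 4·e^(−5.3591) = 1.8757 + 0.018821 = 1.8945.
P₁ = g₁ e^(−E₁/kT) / Z = 0.018821/1.8945 = 0.00993.

0.00993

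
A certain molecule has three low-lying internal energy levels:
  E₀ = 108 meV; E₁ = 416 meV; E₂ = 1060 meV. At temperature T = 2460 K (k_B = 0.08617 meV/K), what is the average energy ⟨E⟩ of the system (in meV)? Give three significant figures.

174 meV

k_BT = 0.08617 × 2460 K = 211.98 meV.
Eᵢ/kT = 0.50948, 1.9624, 5.0005.
Z = Σ e^(−Eᵢ/kT) = e^(−0.50948) + e^(−1.9624) + e^(−5.0005) = 0.60081 + 0.14052 + 0.0067346 = 0.74806.
⟨E⟩ = Σ Eᵢ e^(−Eᵢ/kT) / Z = (108·0.60081 + 416·0.14052 + 1060·0.0067346) / 0.74806 = 174 meV.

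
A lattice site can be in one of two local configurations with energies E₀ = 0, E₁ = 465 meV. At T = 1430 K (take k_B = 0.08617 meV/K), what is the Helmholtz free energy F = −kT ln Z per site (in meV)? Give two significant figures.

-2.8 meV

k_BT = 0.08617 × 1430 K = 123.2 meV.
Eᵢ/kT = 0, 3.774.
Z = Σ e^(−Eᵢ/kT) = e^(−0) + e^(−3.774) = 1.000 + 0.02296 = 1.023.
F = −kT ln Z = −123.2 × ln(1.023) = −123.2 × 0.02274 = -2.8 meV.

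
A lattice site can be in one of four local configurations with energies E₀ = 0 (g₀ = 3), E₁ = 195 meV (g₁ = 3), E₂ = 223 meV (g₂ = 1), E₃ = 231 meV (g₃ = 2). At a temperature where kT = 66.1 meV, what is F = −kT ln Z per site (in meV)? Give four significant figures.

Eᵢ/kT = 0, 2.95008, 3.37368, 3.49470.
Z = Σ gᵢe^(−Eᵢ/kT) = 3·e^(−0) + 3·e^(−2.95008) + 1·e^(−3.37368) + 2·e^(−3.49470) = 3.00000 + 0.157007 + 0.0342633 + 0.0607157 = 3.25199.
F = −kT ln Z = −66.1 × ln(3.25199) = −66.1 × 1.17927 = -77.95 meV.

-77.95 meV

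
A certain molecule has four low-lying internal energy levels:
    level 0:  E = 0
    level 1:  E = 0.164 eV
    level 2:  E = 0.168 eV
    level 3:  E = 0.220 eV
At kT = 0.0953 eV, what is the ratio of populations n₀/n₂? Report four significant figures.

5.829

n₀/n₂ = exp[−(E₀−E₂)/kT] = exp(−(-0.168 eV)/(0.0953 eV)) = exp(1.76285) = 5.829.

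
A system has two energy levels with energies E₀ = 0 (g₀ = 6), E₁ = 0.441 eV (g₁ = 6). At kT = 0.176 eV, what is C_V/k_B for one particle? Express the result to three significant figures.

Eᵢ/kT = 0, 2.5057.
Z = Σ gᵢe^(−Eᵢ/kT) = 6·e^(−0) + 6·e^(−2.5057) = 6.0000 + 0.48971 = 6.4897.
⟨E⟩ = 0.033278 eV, ⟨E²⟩ = 0.014675 eV².
C_V/k_B = (⟨E²⟩ − ⟨E⟩²)/(kT)² = (0.014675 − 0.0011074)/0.030976 = 0.438.

0.438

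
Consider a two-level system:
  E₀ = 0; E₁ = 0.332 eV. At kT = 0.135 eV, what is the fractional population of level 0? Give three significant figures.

0.921

Eᵢ/kT = 0, 2.4593.
Z = Σ e^(−Eᵢ/kT) = e^(−0) + e^(−2.4593) = 1.0000 + 0.085495 = 1.0855.
P₀ = e^(−E₀/kT) / Z = 1.0000/1.0855 = 0.921.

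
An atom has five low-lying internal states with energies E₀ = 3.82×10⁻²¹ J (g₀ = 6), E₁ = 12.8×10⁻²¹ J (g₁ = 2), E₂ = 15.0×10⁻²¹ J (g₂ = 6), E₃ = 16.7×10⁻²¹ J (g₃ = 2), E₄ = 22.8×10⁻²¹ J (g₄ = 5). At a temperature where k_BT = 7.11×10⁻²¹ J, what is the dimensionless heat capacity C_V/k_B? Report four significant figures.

Eᵢ/kT = 0.537271, 1.80028, 2.10970, 2.34880, 3.20675.
Z = Σ gᵢe^(−Eᵢ/kT) = 6·e^(−0.537271) + 2·e^(−1.80028) + 6·e^(−2.10970) + 2·e^(−2.34880) + 5·e^(−3.20675) = 3.50604 + 0.330505 + 0.727646 + 0.190967 + 0.202440 = 4.95760.
⟨E⟩ = 7.33077, ⟨E²⟩ = 86.2367.
C_V/k_B = (⟨E²⟩ − ⟨E⟩²)/(kT)² = (86.2367 − 53.7402)/50.5521 = 0.6428.

0.6428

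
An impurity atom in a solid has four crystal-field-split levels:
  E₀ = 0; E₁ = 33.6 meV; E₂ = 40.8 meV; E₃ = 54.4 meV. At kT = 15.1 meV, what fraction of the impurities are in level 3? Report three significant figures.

Eᵢ/kT = 0, 2.2252, 2.7020, 3.6026.
Z = Σ e^(−Eᵢ/kT) = e^(−0) + e^(−2.2252) + e^(−2.7020) + e^(−3.6026) = 1.0000 + 0.10805 + 0.067071 + 0.027253 = 1.2024.
P₃ = e^(−E₃/kT) / Z = 0.027253/1.2024 = 0.0227.

0.0227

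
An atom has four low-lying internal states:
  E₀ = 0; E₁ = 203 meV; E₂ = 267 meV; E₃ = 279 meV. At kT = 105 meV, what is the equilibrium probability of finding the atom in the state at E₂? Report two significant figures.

Eᵢ/kT = 0, 1.933, 2.543, 2.657.
Z = Σ e^(−Eᵢ/kT) = e^(−0) + e^(−1.933) + e^(−2.543) + e^(−2.657) = 1.000 + 0.1447 + 0.07863 + 0.07016 = 1.293.
P₂ = e^(−E₂/kT) / Z = 0.07863/1.293 = 0.061.

0.061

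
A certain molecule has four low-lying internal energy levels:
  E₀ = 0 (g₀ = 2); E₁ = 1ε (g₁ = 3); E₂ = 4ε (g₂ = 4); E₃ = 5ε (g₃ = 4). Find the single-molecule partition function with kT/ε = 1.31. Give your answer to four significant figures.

Z = 3.675

Eᵢ/kT = 0, 0.763359, 3.05344, 3.81679.
Z = Σ gᵢe^(−Eᵢ/kT) = 2·e^(−0) + 3·e^(−0.763359) + 4·e^(−3.05344) + 4·e^(−3.81679) = 2.00000 + 1.39829 + 0.188785 + 0.0879932 = 3.67507.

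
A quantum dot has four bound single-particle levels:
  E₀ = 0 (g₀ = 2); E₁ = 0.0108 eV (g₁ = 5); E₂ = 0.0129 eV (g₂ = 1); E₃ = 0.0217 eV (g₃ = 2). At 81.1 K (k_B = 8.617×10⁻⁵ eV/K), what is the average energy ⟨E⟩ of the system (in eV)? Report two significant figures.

0.0047 eV

k_BT = 8.617×10⁻⁵ × 81.1 K = 0.006988 eV.
Eᵢ/kT = 0, 1.546, 1.846, 3.105.
Z = Σ gᵢe^(−Eᵢ/kT) = 2·e^(−0) + 5·e^(−1.546) + 1·e^(−1.846) + 2·e^(−3.105) = 2.000 + 1.065 + 0.1579 + 0.08965 = 3.313.
⟨E⟩ = Σ Eᵢ gᵢe^(−Eᵢ/kT) / Z = (0·2.000 + 0.0108·1.065 + 0.0129·0.1579 + 0.0217·0.08965) / 3.313 = 0.0047 eV.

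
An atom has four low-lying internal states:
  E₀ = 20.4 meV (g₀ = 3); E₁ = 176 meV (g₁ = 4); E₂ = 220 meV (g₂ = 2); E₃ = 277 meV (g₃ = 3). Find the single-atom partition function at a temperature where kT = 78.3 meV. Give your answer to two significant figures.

Z = 2.9

Eᵢ/kT = 0.2605, 2.248, 2.810, 3.538.
Z = Σ gᵢe^(−Eᵢ/kT) = 3·e^(−0.2605) + 4·e^(−2.248) + 2·e^(−2.810) + 3·e^(−3.538) = 2.312 + 0.4224 + 0.1204 + 0.08721 = 2.942.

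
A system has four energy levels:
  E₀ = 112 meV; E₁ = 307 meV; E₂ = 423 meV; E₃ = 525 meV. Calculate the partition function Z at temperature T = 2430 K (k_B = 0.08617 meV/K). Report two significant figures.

Z = 1.0

k_BT = 0.08617 × 2430 K = 209.4 meV.
Eᵢ/kT = 0.5349, 1.466, 2.020, 2.507.
Z = Σ e^(−Eᵢ/kT) = e^(−0.5349) + e^(−1.466) + e^(−2.020) + e^(−2.507) = 0.5857 + 0.2308 + 0.1327 + 0.08151 = 1.031.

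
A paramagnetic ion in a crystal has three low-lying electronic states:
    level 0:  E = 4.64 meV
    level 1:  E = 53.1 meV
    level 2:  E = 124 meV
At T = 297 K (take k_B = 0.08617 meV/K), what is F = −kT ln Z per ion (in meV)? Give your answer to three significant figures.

k_BT = 0.08617 × 297 K = 25.592 meV.
Eᵢ/kT = 0.18131, 2.0749, 4.8453.
Z = Σ e^(−Eᵢ/kT) = e^(−0.18131) + e^(−2.0749) + e^(−4.8453) = 0.83418 + 0.12557 + 0.0078653 = 0.96762.
F = −kT ln Z = −25.592 × ln(0.96762) = −25.592 × -0.032916 = 0.842 meV.

0.842 meV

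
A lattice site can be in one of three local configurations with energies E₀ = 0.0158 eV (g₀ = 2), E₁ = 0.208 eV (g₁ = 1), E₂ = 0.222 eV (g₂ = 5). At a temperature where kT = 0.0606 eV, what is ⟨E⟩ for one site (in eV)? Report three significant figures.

0.0350 eV

Eᵢ/kT = 0.26073, 3.4323, 3.6634.
Z = Σ gᵢe^(−Eᵢ/kT) = 2·e^(−0.26073) + 1·e^(−3.4323) + 5·e^(−3.6634) = 1.5410 + 0.032313 + 0.12823 = 1.7015.
⟨E⟩ = Σ Eᵢ gᵢe^(−Eᵢ/kT) / Z = (0.0158·1.5410 + 0.208·0.032313 + 0.222·0.12823) / 1.7015 = 0.0350 eV.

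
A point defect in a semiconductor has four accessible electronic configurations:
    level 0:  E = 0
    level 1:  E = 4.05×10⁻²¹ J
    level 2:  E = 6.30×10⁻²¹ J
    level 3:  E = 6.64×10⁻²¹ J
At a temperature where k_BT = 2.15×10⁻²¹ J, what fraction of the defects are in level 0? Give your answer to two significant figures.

0.80

Eᵢ/kT = 0, 1.884, 2.930, 3.088.
Z = Σ e^(−Eᵢ/kT) = e^(−0) + e^(−1.884) + e^(−2.930) + e^(−3.088) = 1.000 + 0.1520 + 0.05340 + 0.04559 = 1.251.
P₀ = e^(−E₀/kT) / Z = 1.000/1.251 = 0.80.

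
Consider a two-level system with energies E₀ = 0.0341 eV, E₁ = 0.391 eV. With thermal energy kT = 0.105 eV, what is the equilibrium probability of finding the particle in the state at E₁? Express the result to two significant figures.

Eᵢ/kT = 0.3248, 3.724.
Z = Σ e^(−Eᵢ/kT) = e^(−0.3248) + e^(−3.724) = 0.7227 + 0.02414 = 0.7468.
P₁ = e^(−E₁/kT) / Z = 0.02414/0.7468 = 0.032.

0.032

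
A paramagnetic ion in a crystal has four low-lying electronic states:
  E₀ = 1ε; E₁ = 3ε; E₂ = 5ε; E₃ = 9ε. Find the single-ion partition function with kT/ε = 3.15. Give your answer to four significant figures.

Eᵢ/kT = 0.317460, 0.952381, 1.58730, 2.85714.
Z = Σ e^(−Eᵢ/kT) = e^(−0.317460) + e^(−0.952381) + e^(−1.58730) + e^(−2.85714) = 0.727996 + 0.385821 + 0.204477 + 0.0574328 = 1.37573.

Z = 1.376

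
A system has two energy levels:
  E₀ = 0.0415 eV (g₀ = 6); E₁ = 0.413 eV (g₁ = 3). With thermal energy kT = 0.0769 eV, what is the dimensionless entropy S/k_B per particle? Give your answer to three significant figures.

1.81

Eᵢ/kT = 0.53966, 5.3706.
Z = Σ gᵢe^(−Eᵢ/kT) = 6·e^(−0.53966) + 3·e^(−5.3706) = 3.4977 + 0.013954 = 3.5117.
⟨E⟩ = Σ EᵢPᵢ = 0.042976 eV.
S/k_B = ln Z + ⟨E⟩/kT = ln(3.5117) + 0.042976/0.0769 = 1.2561 + 0.55886 = 1.81.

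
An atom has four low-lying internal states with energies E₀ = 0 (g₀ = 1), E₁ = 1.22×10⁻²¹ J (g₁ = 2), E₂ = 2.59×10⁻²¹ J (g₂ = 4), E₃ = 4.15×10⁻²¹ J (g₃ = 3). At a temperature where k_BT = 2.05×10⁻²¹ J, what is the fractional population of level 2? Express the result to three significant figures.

0.312

Eᵢ/kT = 0, 0.59512, 1.2634, 2.0244.
Z = Σ gᵢe^(−Eᵢ/kT) = 1·e^(−0) + 2·e^(−0.59512) + 4·e^(−1.2634) + 3·e^(−2.0244) = 1.0000 + 1.1030 + 1.1308 + 0.39622 = 3.6300.
P₂ = g₂ e^(−E₂/kT) / Z = 1.1308/3.6300 = 0.312.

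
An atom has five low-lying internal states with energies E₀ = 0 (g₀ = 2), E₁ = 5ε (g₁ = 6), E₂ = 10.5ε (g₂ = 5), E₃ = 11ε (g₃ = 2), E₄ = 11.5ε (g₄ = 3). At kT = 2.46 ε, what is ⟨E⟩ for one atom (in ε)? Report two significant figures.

Eᵢ/kT = 0, 2.033, 4.268, 4.472, 4.675.
Z = Σ gᵢe^(−Eᵢ/kT) = 2·e^(−0) + 6·e^(−2.033) + 5·e^(−4.268) + 2·e^(−4.472) + 3·e^(−4.675) = 2.000 + 0.7857 + 0.07005 + 0.02285 + 0.02798 = 2.907.
⟨E⟩ = Σ Eᵢ gᵢe^(−Eᵢ/kT) / Z = (0·2.000 + 5·0.7857 + 10.5·0.07005 + 11·0.02285 + 11.5·0.02798) / 2.907 = 1.8 ε.

1.8 ε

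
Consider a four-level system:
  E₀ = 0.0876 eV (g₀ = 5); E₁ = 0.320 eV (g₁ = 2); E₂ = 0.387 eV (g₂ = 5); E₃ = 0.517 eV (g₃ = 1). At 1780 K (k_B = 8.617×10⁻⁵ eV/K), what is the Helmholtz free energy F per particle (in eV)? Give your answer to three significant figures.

-0.193 eV

k_BT = 8.617×10⁻⁵ × 1780 K = 0.15338 eV.
Eᵢ/kT = 0.57113, 2.0863, 2.5231, 3.3707.
Z = Σ gᵢe^(−Eᵢ/kT) = 5·e^(−0.57113) + 2·e^(−2.0863) + 5·e^(−2.5231) + 1·e^(−3.3707) = 2.8244 + 0.24829 + 0.40105 + 0.034366 = 3.5081.
F = −kT ln Z = −0.15338 × ln(3.5081) = −0.15338 × 1.2551 = -0.193 eV.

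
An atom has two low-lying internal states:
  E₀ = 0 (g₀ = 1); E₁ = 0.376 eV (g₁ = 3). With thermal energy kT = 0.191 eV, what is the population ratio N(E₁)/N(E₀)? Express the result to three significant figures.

0.419

n₁/n₀ = (g₁/g₀) exp[−(E₁−E₀)/kT] = (3/1) × exp(−(0.376 eV)/(0.191 eV)) = (3/1) × exp(-1.9686) = 0.419.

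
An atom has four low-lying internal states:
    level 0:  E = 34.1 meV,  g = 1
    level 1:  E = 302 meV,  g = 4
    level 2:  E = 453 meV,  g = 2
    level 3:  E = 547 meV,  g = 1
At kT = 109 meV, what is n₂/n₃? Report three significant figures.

4.74

n₂/n₃ = (g₂/g₃) exp[−(E₂−E₃)/kT] = (2/1) × exp(−(-94 meV)/(109 meV)) = (2/1) × exp(0.86239) = 4.74.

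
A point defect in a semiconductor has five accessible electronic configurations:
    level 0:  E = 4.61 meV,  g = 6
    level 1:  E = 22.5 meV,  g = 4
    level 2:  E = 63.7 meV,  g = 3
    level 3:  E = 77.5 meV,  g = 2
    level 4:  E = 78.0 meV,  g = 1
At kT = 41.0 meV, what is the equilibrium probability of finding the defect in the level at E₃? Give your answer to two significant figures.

0.034

Eᵢ/kT = 0.1124, 0.5488, 1.554, 1.890, 1.902.
Z = Σ gᵢe^(−Eᵢ/kT) = 6·e^(−0.1124) + 4·e^(−0.5488) + 3·e^(−1.554) + 2·e^(−1.890) + 1·e^(−1.902) = 5.362 + 2.311 + 0.6342 + 0.3021 + 0.1493 = 8.759.
P₃ = g₃ e^(−E₃/kT) / Z = 0.3021/8.759 = 0.034.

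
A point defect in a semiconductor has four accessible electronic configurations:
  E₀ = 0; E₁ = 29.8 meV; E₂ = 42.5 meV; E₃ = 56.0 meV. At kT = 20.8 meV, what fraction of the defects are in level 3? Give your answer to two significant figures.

0.047

Eᵢ/kT = 0, 1.433, 2.043, 2.692.
Z = Σ e^(−Eᵢ/kT) = e^(−0) + e^(−1.433) + e^(−2.043) + e^(−2.692) = 1.000 + 0.2386 + 0.1296 + 0.06775 = 1.436.
P₃ = e^(−E₃/kT) / Z = 0.06775/1.436 = 0.047.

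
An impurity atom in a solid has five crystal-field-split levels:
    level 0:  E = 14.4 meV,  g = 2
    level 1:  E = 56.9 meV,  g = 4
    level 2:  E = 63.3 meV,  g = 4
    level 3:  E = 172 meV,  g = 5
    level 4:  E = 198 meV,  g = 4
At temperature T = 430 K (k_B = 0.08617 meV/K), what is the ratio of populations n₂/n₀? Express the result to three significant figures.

0.534

k_BT = 0.08617 × 430 K = 37.053 meV.
n₂/n₀ = (g₂/g₀) exp[−(E₂−E₀)/kT] = (4/2) × exp(−(48.9 meV)/(37.053 meV)) = (4/2) × exp(-1.3197) = 0.534.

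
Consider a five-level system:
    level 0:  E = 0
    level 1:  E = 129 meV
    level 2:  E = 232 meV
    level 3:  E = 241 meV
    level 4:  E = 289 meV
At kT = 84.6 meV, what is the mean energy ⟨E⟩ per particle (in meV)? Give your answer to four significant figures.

Eᵢ/kT = 0, 1.52482, 2.74232, 2.84870, 3.41608.
Z = Σ e^(−Eᵢ/kT) = e^(−0) + e^(−1.52482) + e^(−2.74232) + e^(−2.84870) + e^(−3.41608) = 1.00000 + 0.217660 + 0.0644207 + 0.0579196 + 0.0328409 = 1.37284.
⟨E⟩ = Σ Eᵢ e^(−Eᵢ/kT) / Z = (0·1.00000 + 129·0.217660 + 232·0.0644207 + 241·0.0579196 + 289·0.0328409) / 1.37284 = 48.42 meV.

48.42 meV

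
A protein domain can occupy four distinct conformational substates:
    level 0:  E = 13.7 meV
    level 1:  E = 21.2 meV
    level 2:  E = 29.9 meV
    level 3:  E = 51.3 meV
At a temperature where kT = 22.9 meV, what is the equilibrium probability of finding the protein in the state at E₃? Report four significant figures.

Eᵢ/kT = 0.598253, 0.925764, 1.30568, 2.24017.
Z = Σ e^(−Eᵢ/kT) = e^(−0.598253) + e^(−0.925764) + e^(−1.30568) + e^(−2.24017) = 0.549771 + 0.396229 + 0.270988 + 0.106440 = 1.32343.
P₃ = e^(−E₃/kT) / Z = 0.106440/1.32343 = 0.08043.

0.08043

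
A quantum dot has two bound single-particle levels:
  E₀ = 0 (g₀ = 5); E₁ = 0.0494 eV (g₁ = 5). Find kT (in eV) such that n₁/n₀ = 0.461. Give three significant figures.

0.0638 eV

n₁/n₀ = (g₁/g₀) exp[−(E₁−E₀)/kT] = 0.461.
⇒ (E₁−E₀)/kT = ln((5/5)/0.461) = ln(2.1692) = 0.77436.
kT = 0.0494 eV / 0.77436 = 0.0638 eV.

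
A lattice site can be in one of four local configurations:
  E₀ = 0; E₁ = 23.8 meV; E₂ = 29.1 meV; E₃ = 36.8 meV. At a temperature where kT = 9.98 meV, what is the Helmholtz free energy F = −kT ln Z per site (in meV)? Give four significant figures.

-1.578 meV

Eᵢ/kT = 0, 2.38477, 2.91583, 3.68737.
Z = Σ e^(−Eᵢ/kT) = e^(−0) + e^(−2.38477) + e^(−2.91583) + e^(−3.68737) = 1.00000 + 0.0921102 + 0.0541591 + 0.0250378 = 1.17131.
F = −kT ln Z = −9.98 × ln(1.17131) = −9.98 × 0.158123 = -1.578 meV.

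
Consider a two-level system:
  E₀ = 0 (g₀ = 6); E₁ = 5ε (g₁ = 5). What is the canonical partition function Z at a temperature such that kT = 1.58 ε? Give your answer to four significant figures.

Eᵢ/kT = 0, 3.16456.
Z = Σ gᵢe^(−Eᵢ/kT) = 6·e^(−0) + 5·e^(−3.16456) = 6.00000 + 0.211164 = 6.21116.

Z = 6.211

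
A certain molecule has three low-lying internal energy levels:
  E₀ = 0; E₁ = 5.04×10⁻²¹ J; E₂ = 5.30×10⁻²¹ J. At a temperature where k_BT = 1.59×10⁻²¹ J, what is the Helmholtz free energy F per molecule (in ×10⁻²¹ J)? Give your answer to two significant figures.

-0.12 ×10⁻²¹ J

Eᵢ/kT = 0, 3.170, 3.333.
Z = Σ e^(−Eᵢ/kT) = e^(−0) + e^(−3.170) + e^(−3.333) = 1.000 + 0.04200 + 0.03569 = 1.078.
F = −kT ln Z = −1.59 × ln(1.078) = −1.59 × 0.07511 = -0.12 ×10⁻²¹ J.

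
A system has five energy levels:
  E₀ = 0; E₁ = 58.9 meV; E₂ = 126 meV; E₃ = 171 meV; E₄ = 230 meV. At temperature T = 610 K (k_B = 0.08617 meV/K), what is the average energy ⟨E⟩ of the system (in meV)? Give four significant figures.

27.36 meV

k_BT = 0.08617 × 610 K = 52.5637 meV.
Eᵢ/kT = 0, 1.12055, 2.39709, 3.25320, 4.37564.
Z = Σ e^(−Eᵢ/kT) = e^(−0) + e^(−1.12055) + e^(−2.39709) + e^(−3.25320) + e^(−4.37564) = 1.00000 + 0.326100 + 0.0909823 + 0.0386503 + 0.0125801 = 1.46831.
⟨E⟩ = Σ Eᵢ e^(−Eᵢ/kT) / Z = (0·1.00000 + 58.9·0.326100 + 126·0.0909823 + 171·0.0386503 + 230·0.0125801) / 1.46831 = 27.36 meV.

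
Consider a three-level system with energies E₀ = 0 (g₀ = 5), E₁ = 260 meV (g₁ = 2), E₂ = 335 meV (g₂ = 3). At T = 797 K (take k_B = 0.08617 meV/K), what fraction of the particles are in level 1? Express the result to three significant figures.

k_BT = 0.08617 × 797 K = 68.677 meV.
Eᵢ/kT = 0, 3.7858, 4.8779.
Z = Σ gᵢe^(−Eᵢ/kT) = 5·e^(−0) + 2·e^(−3.7858) + 3·e^(−4.8779) = 5.0000 + 0.045381 + 0.022839 = 5.0682.
P₁ = g₁ e^(−E₁/kT) / Z = 0.045381/5.0682 = 0.00895.

0.00895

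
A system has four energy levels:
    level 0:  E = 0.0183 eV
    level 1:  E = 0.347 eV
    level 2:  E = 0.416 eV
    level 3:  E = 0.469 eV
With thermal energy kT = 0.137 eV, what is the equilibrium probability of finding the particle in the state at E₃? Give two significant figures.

Eᵢ/kT = 0.1336, 2.533, 3.036, 3.423.
Z = Σ e^(−Eᵢ/kT) = e^(−0.1336) + e^(−2.533) + e^(−3.036) + e^(−3.423) = 0.8749 + 0.07942 + 0.04803 + 0.03261 = 1.035.
P₃ = e^(−E₃/kT) / Z = 0.03261/1.035 = 0.032.

0.032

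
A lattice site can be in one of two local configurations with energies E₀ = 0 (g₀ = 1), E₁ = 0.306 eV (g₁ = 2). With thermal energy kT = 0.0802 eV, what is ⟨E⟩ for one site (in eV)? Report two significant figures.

0.013 eV

Eᵢ/kT = 0, 3.815.
Z = Σ gᵢe^(−Eᵢ/kT) = 1·e^(−0) + 2·e^(−3.815) = 1.000 + 0.04408 = 1.044.
⟨E⟩ = Σ Eᵢ gᵢe^(−Eᵢ/kT) / Z = (0·1.000 + 0.306·0.04408) / 1.044 = 0.013 eV.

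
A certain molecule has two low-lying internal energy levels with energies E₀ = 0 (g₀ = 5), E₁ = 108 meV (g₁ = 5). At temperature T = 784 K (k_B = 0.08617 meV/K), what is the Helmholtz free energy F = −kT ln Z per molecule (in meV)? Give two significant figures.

k_BT = 0.08617 × 784 K = 67.56 meV.
Eᵢ/kT = 0, 1.599.
Z = Σ gᵢe^(−Eᵢ/kT) = 5·e^(−0) + 5·e^(−1.599) = 5.000 + 1.010 = 6.010.
F = −kT ln Z = −67.56 × ln(6.010) = −67.56 × 1.793 = -120 meV.

-120 meV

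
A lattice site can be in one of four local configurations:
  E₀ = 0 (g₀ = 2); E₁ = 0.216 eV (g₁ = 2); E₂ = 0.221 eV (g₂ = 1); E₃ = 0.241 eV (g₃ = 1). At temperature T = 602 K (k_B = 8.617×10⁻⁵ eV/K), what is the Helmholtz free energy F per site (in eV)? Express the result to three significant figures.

-0.0374 eV

k_BT = 8.617×10⁻⁵ × 602 K = 0.051874 eV.
Eᵢ/kT = 0, 4.1639, 4.2603, 4.6459.
Z = Σ gᵢe^(−Eᵢ/kT) = 2·e^(−0) + 2·e^(−4.1639) + 1·e^(−4.2603) + 1·e^(−4.6459) = 2.0000 + 0.031094 + 0.014118 + 0.0096009 = 2.0548.
F = −kT ln Z = −0.051874 × ln(2.0548) = −0.051874 × 0.72018 = -0.0374 eV.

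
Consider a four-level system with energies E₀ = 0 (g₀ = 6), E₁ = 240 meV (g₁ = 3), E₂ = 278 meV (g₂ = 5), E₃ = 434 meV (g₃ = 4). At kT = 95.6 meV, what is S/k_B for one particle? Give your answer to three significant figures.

Eᵢ/kT = 0, 2.5105, 2.9079, 4.5397.
Z = Σ gᵢe^(−Eᵢ/kT) = 6·e^(−0) + 3·e^(−2.5105) + 5·e^(−2.9079) + 4·e^(−4.5397) = 6.0000 + 0.24368 + 0.27295 + 0.042706 = 6.5593.
⟨E⟩ = Σ EᵢPᵢ = 23.310 meV.
S/k_B = ln Z + ⟨E⟩/kT = ln(6.5593) + 23.310/95.6 = 1.8809 + 0.24383 = 2.12.

2.12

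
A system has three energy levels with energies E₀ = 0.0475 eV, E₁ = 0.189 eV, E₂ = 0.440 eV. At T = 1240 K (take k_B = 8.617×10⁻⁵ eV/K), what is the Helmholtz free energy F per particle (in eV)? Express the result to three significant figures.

0.0202 eV

k_BT = 8.617×10⁻⁵ × 1240 K = 0.10685 eV.
Eᵢ/kT = 0.44455, 1.7688, 4.1179.
Z = Σ e^(−Eᵢ/kT) = e^(−0.44455) + e^(−1.7688) + e^(−4.1179) = 0.64111 + 0.17054 + 0.016279 = 0.82793.
F = −kT ln Z = −0.10685 × ln(0.82793) = −0.10685 × -0.18883 = 0.0202 eV.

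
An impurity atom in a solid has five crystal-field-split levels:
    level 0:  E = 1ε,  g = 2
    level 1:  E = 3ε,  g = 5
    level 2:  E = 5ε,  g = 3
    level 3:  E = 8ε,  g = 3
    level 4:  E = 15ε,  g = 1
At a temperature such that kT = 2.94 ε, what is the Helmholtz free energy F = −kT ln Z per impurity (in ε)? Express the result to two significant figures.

-4.1 ε

Eᵢ/kT = 0.3401, 1.020, 1.701, 2.721, 5.102.
Z = Σ gᵢe^(−Eᵢ/kT) = 2·e^(−0.3401) + 5·e^(−1.020) + 3·e^(−1.701) + 3·e^(−2.721) + 1·e^(−5.102) = 1.423 + 1.803 + 0.5475 + 0.1974 + 0.006085 = 3.977.
F = −kT ln Z = −2.94 × ln(3.977) = −2.94 × 1.381 = -4.1 ε.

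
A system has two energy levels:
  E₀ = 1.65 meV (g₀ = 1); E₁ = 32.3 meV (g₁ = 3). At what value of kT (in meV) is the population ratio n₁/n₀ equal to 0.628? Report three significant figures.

19.6 meV

n₁/n₀ = (g₁/g₀) exp[−(E₁−E₀)/kT] = 0.628.
⇒ (E₁−E₀)/kT = ln((3/1)/0.628) = ln(4.7771) = 1.5638.
kT = 30.65 meV / 1.5638 = 19.6 meV.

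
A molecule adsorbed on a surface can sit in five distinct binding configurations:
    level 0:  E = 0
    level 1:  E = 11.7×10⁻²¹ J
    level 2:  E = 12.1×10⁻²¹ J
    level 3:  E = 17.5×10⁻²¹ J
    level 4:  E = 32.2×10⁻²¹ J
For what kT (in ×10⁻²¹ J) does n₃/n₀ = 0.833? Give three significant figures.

n₃/n₀ = exp[−(E₃−E₀)/kT] = 0.833.
⇒ (E₃−E₀)/kT = ln(1/0.833) = ln(1.2005) = 0.18274.
kT = 17.5 ×10⁻²¹ J / 0.18274 = 95.8 ×10⁻²¹ J.

95.8 ×10⁻²¹ J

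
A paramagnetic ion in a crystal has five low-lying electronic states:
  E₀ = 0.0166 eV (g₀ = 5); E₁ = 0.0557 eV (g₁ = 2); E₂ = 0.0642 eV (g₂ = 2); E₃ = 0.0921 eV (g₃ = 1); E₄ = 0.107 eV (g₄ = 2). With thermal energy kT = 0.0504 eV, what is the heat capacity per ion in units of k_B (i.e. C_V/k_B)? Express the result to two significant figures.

Eᵢ/kT = 0.3294, 1.105, 1.274, 1.827, 2.123.
Z = Σ gᵢe^(−Eᵢ/kT) = 5·e^(−0.3294) + 2·e^(−1.105) + 2·e^(−1.274) + 1·e^(−1.827) + 2·e^(−2.123) = 3.597 + 0.6624 + 0.5594 + 0.1609 + 0.2393 = 5.219.
⟨E⟩ = 0.03314 eV, ⟨E²⟩ = 0.001812 eV².
C_V/k_B = (⟨E²⟩ − ⟨E⟩²)/(kT)² = (0.001812 − 0.001098)/0.002540 = 0.28.

0.28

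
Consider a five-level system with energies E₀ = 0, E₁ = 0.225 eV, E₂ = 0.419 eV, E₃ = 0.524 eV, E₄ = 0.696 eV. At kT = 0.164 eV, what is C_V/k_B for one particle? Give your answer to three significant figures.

0.915

Eᵢ/kT = 0, 1.3720, 2.5549, 3.1951, 4.2439.
Z = Σ e^(−Eᵢ/kT) = e^(−0) + e^(−1.3720) + e^(−2.5549) + e^(−3.1951) + e^(−4.2439) = 1.0000 + 0.25360 + 0.077700 + 0.040962 + 0.014352 = 1.3866.
⟨E⟩ = 0.087314 eV, ⟨E²⟩ = 0.032222 eV².
C_V/k_B = (⟨E²⟩ − ⟨E⟩²)/(kT)² = (0.032222 − 0.0076237)/0.026896 = 0.915.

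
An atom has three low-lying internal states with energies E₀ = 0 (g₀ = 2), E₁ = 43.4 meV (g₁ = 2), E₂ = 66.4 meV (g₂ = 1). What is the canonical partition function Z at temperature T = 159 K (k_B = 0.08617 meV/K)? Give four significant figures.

k_BT = 0.08617 × 159 K = 13.7010 meV.
Eᵢ/kT = 0, 3.16765, 4.84636.
Z = Σ gᵢe^(−Eᵢ/kT) = 2·e^(−0) + 2·e^(−3.16765) + 1·e^(−4.84636) = 2.00000 + 0.0842048 + 0.00785692 = 2.09206.

Z = 2.092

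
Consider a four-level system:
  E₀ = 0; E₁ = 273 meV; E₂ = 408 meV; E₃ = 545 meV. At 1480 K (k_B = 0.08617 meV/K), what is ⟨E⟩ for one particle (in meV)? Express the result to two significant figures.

48 meV

k_BT = 0.08617 × 1480 K = 127.5 meV.
Eᵢ/kT = 0, 2.141, 3.200, 4.275.
Z = Σ e^(−Eᵢ/kT) = e^(−0) + e^(−2.141) + e^(−3.200) + e^(−4.275) = 1.000 + 0.1175 + 0.04076 + 0.01391 = 1.172.
⟨E⟩ = Σ Eᵢ e^(−Eᵢ/kT) / Z = (0·1.000 + 273·0.1175 + 408·0.04076 + 545·0.01391) / 1.172 = 48 meV.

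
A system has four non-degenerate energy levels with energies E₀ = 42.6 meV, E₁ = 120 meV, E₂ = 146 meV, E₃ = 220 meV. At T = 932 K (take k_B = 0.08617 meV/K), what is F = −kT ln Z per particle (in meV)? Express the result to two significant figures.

-3.1 meV

k_BT = 0.08617 × 932 K = 80.31 meV.
Eᵢ/kT = 0.5304, 1.494, 1.818, 2.739.
Z = Σ e^(−Eᵢ/kT) = e^(−0.5304) + e^(−1.494) + e^(−1.818) + e^(−2.739) = 0.5884 + 0.2245 + 0.1624 + 0.06463 = 1.040.
F = −kT ln Z = −80.31 × ln(1.040) = −80.31 × 0.03922 = -3.1 meV.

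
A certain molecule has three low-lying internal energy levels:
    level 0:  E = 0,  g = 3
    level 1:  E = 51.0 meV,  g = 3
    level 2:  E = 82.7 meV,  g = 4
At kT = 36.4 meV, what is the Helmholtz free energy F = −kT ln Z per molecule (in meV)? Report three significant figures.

Eᵢ/kT = 0, 1.4011, 2.2720.
Z = Σ gᵢe^(−Eᵢ/kT) = 3·e^(−0) + 3·e^(−1.4011) + 4·e^(−2.2720) = 3.0000 + 0.73898 + 0.41242 = 4.1514.
F = −kT ln Z = −36.4 × ln(4.1514) = −36.4 × 1.4234 = -51.8 meV.

-51.8 meV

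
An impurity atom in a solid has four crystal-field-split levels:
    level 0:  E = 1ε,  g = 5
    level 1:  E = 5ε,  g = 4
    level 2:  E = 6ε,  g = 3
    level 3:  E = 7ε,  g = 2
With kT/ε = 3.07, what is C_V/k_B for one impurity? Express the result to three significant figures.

Eᵢ/kT = 0.32573, 1.6287, 1.9544, 2.2801.
Z = Σ gᵢe^(−Eᵢ/kT) = 5·e^(−0.32573) + 4·e^(−1.6287) + 3·e^(−1.9544) + 2·e^(−2.2801) = 3.6100 + 0.78474 + 0.42495 + 0.20455 = 5.0242.
⟨E⟩ = 2.2920 ε, ⟨E²⟩ = 9.6632 ε².
C_V/k_B = (⟨E²⟩ − ⟨E⟩²)/(kT)² = (9.6632 − 5.2533)/9.4249 = 0.468.

0.468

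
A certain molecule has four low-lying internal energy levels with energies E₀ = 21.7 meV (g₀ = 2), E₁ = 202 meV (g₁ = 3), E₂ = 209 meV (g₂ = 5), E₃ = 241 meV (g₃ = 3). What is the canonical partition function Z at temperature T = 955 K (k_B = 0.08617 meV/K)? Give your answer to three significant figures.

k_BT = 0.08617 × 955 K = 82.292 meV.
Eᵢ/kT = 0.26370, 2.4547, 2.5397, 2.9286.
Z = Σ gᵢe^(−Eᵢ/kT) = 2·e^(−0.26370) + 3·e^(−2.4547) + 5·e^(−2.5397) + 3·e^(−2.9286) = 1.5364 + 0.25767 + 0.39445 + 0.16042 = 2.3489.

Z = 2.35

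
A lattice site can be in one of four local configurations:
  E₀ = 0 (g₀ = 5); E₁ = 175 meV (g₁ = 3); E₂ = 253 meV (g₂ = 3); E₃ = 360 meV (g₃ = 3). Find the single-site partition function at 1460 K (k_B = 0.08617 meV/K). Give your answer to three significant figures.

k_BT = 0.08617 × 1460 K = 125.81 meV.
Eᵢ/kT = 0, 1.3910, 2.0110, 2.8615.
Z = Σ gᵢe^(−Eᵢ/kT) = 5·e^(−0) + 3·e^(−1.3910) + 3·e^(−2.0110) + 3·e^(−2.8615) = 5.0000 + 0.74648 + 0.40156 + 0.17155 = 6.3196.

Z = 6.32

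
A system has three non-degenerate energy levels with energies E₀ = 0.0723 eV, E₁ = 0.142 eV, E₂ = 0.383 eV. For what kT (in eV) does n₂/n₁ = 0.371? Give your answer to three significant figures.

n₂/n₁ = exp[−(E₂−E₁)/kT] = 0.371.
⇒ (E₂−E₁)/kT = ln(1/0.371) = ln(2.6954) = 0.99155.
kT = 0.241 eV / 0.99155 = 0.243 eV.

0.243 eV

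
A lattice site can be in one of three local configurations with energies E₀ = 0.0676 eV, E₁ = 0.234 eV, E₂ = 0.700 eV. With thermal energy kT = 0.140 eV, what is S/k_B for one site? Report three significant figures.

0.587

Eᵢ/kT = 0.48286, 1.6714, 5.0000.
Z = Σ e^(−Eᵢ/kT) = e^(−0.48286) + e^(−1.6714) + e^(−5.0000) = 0.61702 + 0.18798 + 0.0067379 = 0.81174.
⟨E⟩ = Σ EᵢPᵢ = 0.11138 eV.
S/k_B = ln Z + ⟨E⟩/kT = ln(0.81174) + 0.11138/0.140 = -0.20858 + 0.79557 = 0.587.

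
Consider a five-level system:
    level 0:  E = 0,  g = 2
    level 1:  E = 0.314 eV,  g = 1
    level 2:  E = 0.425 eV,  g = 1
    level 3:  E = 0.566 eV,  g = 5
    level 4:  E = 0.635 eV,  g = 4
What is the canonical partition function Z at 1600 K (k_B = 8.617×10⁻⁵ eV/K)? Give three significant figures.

k_BT = 8.617×10⁻⁵ × 1600 K = 0.13787 eV.
Eᵢ/kT = 0, 2.2775, 3.0826, 4.1053, 4.6058.
Z = Σ gᵢe^(−Eᵢ/kT) = 2·e^(−0) + 1·e^(−2.2775) + 1·e^(−3.0826) + 5·e^(−4.1053) + 4·e^(−4.6058) = 2.0000 + 0.10254 + 0.045840 + 0.082425 + 0.039975 = 2.2708.

Z = 2.27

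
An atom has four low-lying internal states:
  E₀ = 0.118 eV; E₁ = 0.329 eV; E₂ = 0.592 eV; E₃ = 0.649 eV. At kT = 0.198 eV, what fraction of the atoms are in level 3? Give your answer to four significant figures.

0.04550

Eᵢ/kT = 0.595960, 1.66162, 2.98990, 3.27778.
Z = Σ e^(−Eᵢ/kT) = e^(−0.595960) + e^(−1.66162) + e^(−2.98990) + e^(−3.27778) = 0.551033 + 0.189831 + 0.0502925 + 0.0377119 = 0.828868.
P₃ = e^(−E₃/kT) / Z = 0.0377119/0.828868 = 0.04550.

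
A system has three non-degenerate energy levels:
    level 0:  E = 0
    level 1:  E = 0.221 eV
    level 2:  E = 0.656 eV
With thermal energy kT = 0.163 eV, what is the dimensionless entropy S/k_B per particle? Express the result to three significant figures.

0.574

Eᵢ/kT = 0, 1.3558, 4.0245.
Z = Σ e^(−Eᵢ/kT) = e^(−0) + e^(−1.3558) + e^(−4.0245) = 1.0000 + 0.25774 + 0.017872 = 1.2756.
⟨E⟩ = Σ EᵢPᵢ = 0.053845 eV.
S/k_B = ln Z + ⟨E⟩/kT = ln(1.2756) + 0.053845/0.163 = 0.24342 + 0.33034 = 0.574.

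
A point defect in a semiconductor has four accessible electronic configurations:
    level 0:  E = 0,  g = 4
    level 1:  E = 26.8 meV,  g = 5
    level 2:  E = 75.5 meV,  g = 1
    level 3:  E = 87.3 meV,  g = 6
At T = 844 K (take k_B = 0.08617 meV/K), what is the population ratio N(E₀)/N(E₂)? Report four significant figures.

k_BT = 0.08617 × 844 K = 72.7275 meV.
n₀/n₂ = (g₀/g₂) exp[−(E₀−E₂)/kT] = (4/1) × exp(−(-75.5 meV)/(72.7275 meV)) = (4/1) × exp(1.03812) = 11.30.

11.30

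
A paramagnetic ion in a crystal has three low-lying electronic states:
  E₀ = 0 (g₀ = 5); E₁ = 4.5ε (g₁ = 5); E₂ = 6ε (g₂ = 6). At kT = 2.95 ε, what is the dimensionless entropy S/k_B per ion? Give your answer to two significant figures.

2.4

Eᵢ/kT = 0, 1.525, 2.034.
Z = Σ gᵢe^(−Eᵢ/kT) = 5·e^(−0) + 5·e^(−1.525) + 6·e^(−2.034) = 5.000 + 1.088 + 0.7849 = 6.873.
⟨E⟩ = Σ EᵢPᵢ = 1.398 ε.
S/k_B = ln Z + ⟨E⟩/kT = ln(6.873) + 1.398/2.95 = 1.928 + 0.4739 = 2.4.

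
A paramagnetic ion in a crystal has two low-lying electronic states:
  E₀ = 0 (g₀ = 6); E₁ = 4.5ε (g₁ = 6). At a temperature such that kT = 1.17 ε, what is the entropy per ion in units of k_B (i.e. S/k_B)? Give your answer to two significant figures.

1.9

Eᵢ/kT = 0, 3.846.
Z = Σ gᵢe^(−Eᵢ/kT) = 6·e^(−0) + 6·e^(−3.846) = 6.000 + 0.1282 = 6.128.
⟨E⟩ = Σ EᵢPᵢ = 0.09414 ε.
S/k_B = ln Z + ⟨E⟩/kT = ln(6.128) + 0.09414/1.17 = 1.813 + 0.08046 = 1.9.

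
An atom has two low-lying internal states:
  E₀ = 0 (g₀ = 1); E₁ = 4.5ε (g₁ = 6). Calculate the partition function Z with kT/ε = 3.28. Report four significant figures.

Eᵢ/kT = 0, 1.37195.
Z = Σ gᵢe^(−Eᵢ/kT) = 1·e^(−0) + 6·e^(−1.37195) = 1.00000 + 1.52167 = 2.52167.

Z = 2.522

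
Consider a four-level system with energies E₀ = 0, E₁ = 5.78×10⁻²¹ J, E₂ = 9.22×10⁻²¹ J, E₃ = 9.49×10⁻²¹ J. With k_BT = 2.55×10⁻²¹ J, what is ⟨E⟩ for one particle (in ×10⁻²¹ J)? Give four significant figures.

0.9325 ×10⁻²¹ J

Eᵢ/kT = 0, 2.26667, 3.61569, 3.72157.
Z = Σ e^(−Eᵢ/kT) = e^(−0) + e^(−2.26667) + e^(−3.61569) + e^(−3.72157) = 1.00000 + 0.103657 + 0.0268984 + 0.0241960 = 1.15475.
⟨E⟩ = Σ Eᵢ e^(−Eᵢ/kT) / Z = (0·1.00000 + 5.78·0.103657 + 9.22·0.0268984 + 9.49·0.0241960) / 1.15475 = 0.9325 ×10⁻²¹ J.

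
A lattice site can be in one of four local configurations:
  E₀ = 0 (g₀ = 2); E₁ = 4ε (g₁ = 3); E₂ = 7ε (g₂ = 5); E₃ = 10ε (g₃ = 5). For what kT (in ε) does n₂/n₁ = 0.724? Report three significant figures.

3.60 ε

n₂/n₁ = (g₂/g₁) exp[−(E₂−E₁)/kT] = 0.724.
⇒ (E₂−E₁)/kT = ln((5/3)/0.724) = ln(2.3020) = 0.83378.
kT = 3ε / 0.83378 = 3.60 ε.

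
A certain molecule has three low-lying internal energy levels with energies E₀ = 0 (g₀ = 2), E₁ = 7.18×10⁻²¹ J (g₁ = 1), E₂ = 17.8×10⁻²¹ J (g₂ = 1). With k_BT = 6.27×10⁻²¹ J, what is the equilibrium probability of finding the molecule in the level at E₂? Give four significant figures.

Eᵢ/kT = 0, 1.14514, 2.83892.
Z = Σ gᵢe^(−Eᵢ/kT) = 2·e^(−0) + 1·e^(−1.14514) + 1·e^(−2.83892) = 2.00000 + 0.318179 + 0.0584888 = 2.37667.
P₂ = g₂ e^(−E₂/kT) / Z = 0.0584888/2.37667 = 0.02461.

0.02461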